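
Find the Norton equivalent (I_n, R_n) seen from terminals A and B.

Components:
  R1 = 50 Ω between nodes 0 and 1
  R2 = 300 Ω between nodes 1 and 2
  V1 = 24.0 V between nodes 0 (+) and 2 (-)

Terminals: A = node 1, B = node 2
Find the Thévenin equivalent first; then I_n = V_th/R_th and R_n = R_th.
Step 1 — V_th is the open-circuit voltage V_A - V_B (nothing connected across the terminals).
Nodal analysis, taking node 2 as the 0 V reference.
Source V1 fixes V_0 = 24 V.
KCL at each unknown node (sum of currents leaving = 0; resistances in Ω):
  Node 1: (V_1 - 24)/50 + (V_1 - 0)/300 = 0
Collecting terms: 0.02333 × V_1 = 0.48  =>  V_1 = 20.57 V
V_th = V_1 - V_2 = 20.57 - 0 = 20.57 V
Step 2 — R_th: zero the source — replace V1 by a short circuit (node 2 merges into node 0) — and find the resistance seen between A (node 1) and B (node 0).
Reduce the network between node 1 (A) and node 0 (B) by series/parallel combination:
  Rp1 = R1 ‖ R2 (parallel, both between nodes 0 and 1) = 1/(1/50 + 1/300) = 42.86 Ω
R_th = 42.86 Ω
I_n = V_th/R_th = 20.57/42.86 = 0.48 A, and R_n = R_th = 42.86 Ω

Final answer: I_n = 0.48 A, R_n = 42.86 Ω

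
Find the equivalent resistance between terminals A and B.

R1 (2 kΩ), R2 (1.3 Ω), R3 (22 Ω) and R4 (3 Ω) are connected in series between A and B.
Reduce the network between node 0 (A) and node 4 (B) by series/parallel combination:
  Rs1 = R1 + R2 (series, joined only at node 1) = 2000 + 1.3 = 2001 Ω
  Rs2 = R3 + Rs1 (series, joined only at node 2) = 22 + 2001 = 2023 Ω
  Rs3 = R4 + Rs2 (series, joined only at node 3) = 3 + 2023 = 2026 Ω
R_eq = 2.026 kΩ

Final answer: 2.026 kΩ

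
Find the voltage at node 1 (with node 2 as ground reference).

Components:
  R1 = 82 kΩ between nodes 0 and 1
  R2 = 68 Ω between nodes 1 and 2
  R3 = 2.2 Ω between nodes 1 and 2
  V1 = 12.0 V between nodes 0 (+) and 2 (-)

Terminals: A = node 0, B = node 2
Nodal analysis, taking node 2 as the 0 V reference.
Source V1 fixes V_0 = 12 V.
KCL at each unknown node (sum of currents leaving = 0; resistances in Ω):
  Node 1: (V_1 - 12)/82000 + (V_1 - 0)/68 + (V_1 - 0)/2.2 = 0
Collecting terms: 0.4693 × V_1 = 0.0001463  =>  V_1 = 0.0003119 V
The requested potential is V_1 = 0.0003119 V.

Final answer: V_1 = 0.0003119 V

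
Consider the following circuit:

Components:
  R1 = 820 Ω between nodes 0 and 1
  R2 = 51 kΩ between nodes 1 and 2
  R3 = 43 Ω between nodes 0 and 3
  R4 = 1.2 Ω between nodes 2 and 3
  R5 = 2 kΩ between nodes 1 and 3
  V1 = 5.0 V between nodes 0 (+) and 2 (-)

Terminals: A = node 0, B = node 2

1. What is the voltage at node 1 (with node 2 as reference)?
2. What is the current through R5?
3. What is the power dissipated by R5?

Nodal analysis, taking node 2 as the 0 V reference.
Source V1 fixes V_0 = 5 V.
KCL at each unknown node (sum of currents leaving = 0; resistances in Ω):
  Node 1: (V_1 - 5)/820 + (V_1 - 0)/51000 + (V_1 - V_3)/2000 = 0
  Node 3: (V_3 - 5)/43 + (V_3 - 0)/1.2 + (V_3 - V_1)/2000 = 0
Collecting terms (coefficients in siemens):
  0.001739·V_1 - 0.0005·V_3 = 0.006098
  0.8571·V_3 - 0.0005·V_1 = 0.1163
Determinant D = (0.001739)(0.8571) - (-0.0005)(-0.0005) = 0.00149
V_1 = [(0.006098)(0.8571) - (-0.0005)(0.1163)]/D = 3.546 V
V_3 = [(0.001739)(0.1163) - (0.006098)(-0.0005)]/D = 0.1377 V
Part 1:
  Read off the nodal solution: V_1 = 3.546 V
Part 2:
  I_R5 = (V_1 - V_3)/R5 = (3.546 - 0.1377)/2000 = 0.001704 A
  Magnitude: I_R5 = 0.001704 A
Part 3:
  I_R5 = (V_1 - V_3)/R5 = (3.546 - 0.1377)/2000 = 0.001704 A
  P_R5 = I_R5² × R5 = (0.001704)² × 2000 = 0.005807 W

Final answers:
1. V_1 = 3.546 V
2. I_R5 = 0.001704 A
3. P_R5 = 0.005807 W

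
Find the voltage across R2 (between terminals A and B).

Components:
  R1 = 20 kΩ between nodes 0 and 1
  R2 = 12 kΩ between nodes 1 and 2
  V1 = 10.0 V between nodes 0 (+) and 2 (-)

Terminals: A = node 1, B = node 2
R1 and R2 are in series across V1 (node 0 → node 1 → node 2), and the output A–B is taken across R2, so this is a voltage divider.
Series current: I = V1/(R1 + R2) = 10/(20000 + 12000) = 10/32000 = 0.0003125 A
V_R2 = I × R2 = V1 × R2/(R1 + R2) = 10 × 12000/32000 = 3.75 V

Final answer: 3.75 V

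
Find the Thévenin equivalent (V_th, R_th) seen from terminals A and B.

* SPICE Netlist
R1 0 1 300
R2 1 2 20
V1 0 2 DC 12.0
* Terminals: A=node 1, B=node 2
Step 1 — V_th is the open-circuit voltage V_A - V_B (nothing connected across the terminals).
Nodal analysis, taking node 2 as the 0 V reference.
Source V1 fixes V_0 = 12 V.
KCL at each unknown node (sum of currents leaving = 0; resistances in Ω):
  Node 1: (V_1 - 12)/300 + (V_1 - 0)/20 = 0
Collecting terms: 0.05333 × V_1 = 0.04  =>  V_1 = 0.75 V
V_th = V_1 - V_2 = 0.75 - 0 = 0.75 V
Step 2 — R_th: zero the source — replace V1 by a short circuit (node 2 merges into node 0) — and find the resistance seen between A (node 1) and B (node 0).
Reduce the network between node 1 (A) and node 0 (B) by series/parallel combination:
  Rp1 = R1 ‖ R2 (parallel, both between nodes 0 and 1) = 1/(1/300 + 1/20) = 18.75 Ω
R_th = 18.75 Ω

Final answer: V_th = 0.75 V, R_th = 18.75 Ω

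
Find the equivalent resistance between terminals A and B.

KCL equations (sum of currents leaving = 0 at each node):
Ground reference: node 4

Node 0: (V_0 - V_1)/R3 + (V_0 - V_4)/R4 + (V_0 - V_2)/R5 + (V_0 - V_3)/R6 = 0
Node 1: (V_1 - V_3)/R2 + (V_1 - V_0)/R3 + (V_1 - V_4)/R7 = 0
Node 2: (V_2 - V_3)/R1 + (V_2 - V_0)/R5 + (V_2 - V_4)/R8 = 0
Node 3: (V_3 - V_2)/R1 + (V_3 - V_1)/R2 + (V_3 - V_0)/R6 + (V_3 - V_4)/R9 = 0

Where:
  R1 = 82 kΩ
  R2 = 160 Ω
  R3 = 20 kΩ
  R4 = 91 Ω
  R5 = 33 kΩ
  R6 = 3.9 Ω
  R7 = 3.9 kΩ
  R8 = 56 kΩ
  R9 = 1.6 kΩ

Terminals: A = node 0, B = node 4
The network is not a plain series/parallel combination. Inject a 1 A test current into terminal A (node 0) and return it from terminal B (node 4); then R_eq = V_A / (1 A).
Nodal analysis, taking node 4 as the 0 V reference.
Current source I_test pushes 1 A into node 0 and draws it out of node 4.
KCL at each unknown node (sum of currents leaving = 0; resistances in Ω):
  Node 0: (V_0 - V_1)/20000 + (V_0 - 0)/91 + (V_0 - V_2)/33000 + (V_0 - V_3)/3.9 - 1 = 0
  Node 1: (V_1 - V_0)/20000 + (V_1 - V_3)/160 + (V_1 - 0)/3900 = 0
  Node 2: (V_2 - V_0)/33000 + (V_2 - V_3)/82000 + (V_2 - 0)/56000 = 0
  Node 3: (V_3 - V_0)/3.9 + (V_3 - V_1)/160 + (V_3 - V_2)/82000 + (V_3 - 0)/1600 = 0
Collecting terms (coefficients in siemens):
  0.2675·V_0 - 0.00005·V_1 - 0.0000303·V_2 - 0.2564·V_3 = 1
  0.006556·V_1 - 0.00005·V_0 - 0.00625·V_3 = 0
  0.00006036·V_2 - 0.0000303·V_0 - 0.0000122·V_3 = 0
  0.2633·V_3 - 0.2564·V_0 - 0.00625·V_1 - 0.0000122·V_2 = 0
Solving these 4 simultaneous equations (Gaussian elimination) gives:
  V_0 = 84.25 V, V_1 = 80.68 V, V_2 = 59.26 V, V_3 = 83.96 V
R_eq = V_0 / 1 A = 84.25 Ω

Final answer: 84.25 Ω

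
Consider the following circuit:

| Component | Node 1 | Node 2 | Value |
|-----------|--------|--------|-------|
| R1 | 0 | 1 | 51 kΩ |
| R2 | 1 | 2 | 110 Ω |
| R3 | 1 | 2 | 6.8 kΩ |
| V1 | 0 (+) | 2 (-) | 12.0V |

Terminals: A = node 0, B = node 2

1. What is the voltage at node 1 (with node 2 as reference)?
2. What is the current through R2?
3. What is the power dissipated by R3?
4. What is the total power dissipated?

Nodal analysis, taking node 2 as the 0 V reference.
Source V1 fixes V_0 = 12 V.
KCL at each unknown node (sum of currents leaving = 0; resistances in Ω):
  Node 1: (V_1 - 12)/51000 + (V_1 - 0)/110 + (V_1 - 0)/6800 = 0
Collecting terms: 0.009258 × V_1 = 0.0002353  =>  V_1 = 0.02542 V
Part 1:
  Read off the nodal solution: V_1 = 0.02542 V
Part 2:
  I_R2 = (V_1 - V_2)/R2 = (0.02542 - 0)/110 = 0.0002311 A
  Magnitude: I_R2 = 0.0002311 A
Part 3:
  I_R3 = (V_1 - V_2)/R3 = (0.02542 - 0)/6800 = 0.000003738 A
  P_R3 = I_R3² × R3 = (0.000003738)² × 6800 = 0.000000095 W
Part 4:
  Power in each resistor, P = (ΔV)²/R:
    P_R1 = (12 - 0.02542)²/51000 = 0.002812 W
    P_R2 = (0.02542 - 0)²/110 = 0.000005873 W
    P_R3 = (0.02542 - 0)²/6800 = 0.000000095 W
  P_total = P_R1 + P_R2 + P_R3 = 0.002818 W

Final answers:
1. V_1 = 0.02542 V
2. I_R2 = 0.0002311 A
3. P_R3 = 9.5e-08 W
4. P_total = 0.002818 W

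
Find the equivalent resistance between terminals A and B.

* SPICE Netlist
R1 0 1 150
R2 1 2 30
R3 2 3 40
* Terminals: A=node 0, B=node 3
Reduce the network between node 0 (A) and node 3 (B) by series/parallel combination:
  Rs1 = R1 + R2 (series, joined only at node 1) = 150 + 30 = 180 Ω
  Rs2 = R3 + Rs1 (series, joined only at node 2) = 40 + 180 = 220 Ω
R_eq = 220 Ω

Final answer: 220 Ω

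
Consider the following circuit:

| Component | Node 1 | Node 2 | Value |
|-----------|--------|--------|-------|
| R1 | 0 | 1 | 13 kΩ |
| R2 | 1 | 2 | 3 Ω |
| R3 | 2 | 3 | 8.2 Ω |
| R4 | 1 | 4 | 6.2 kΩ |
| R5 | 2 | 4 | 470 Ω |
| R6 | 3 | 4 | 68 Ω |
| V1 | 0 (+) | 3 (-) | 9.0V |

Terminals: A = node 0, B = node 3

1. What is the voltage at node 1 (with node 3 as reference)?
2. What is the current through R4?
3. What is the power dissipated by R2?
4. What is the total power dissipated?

Nodal analysis, taking node 3 as the 0 V reference.
Source V1 fixes V_0 = 9 V.
KCL at each unknown node (sum of currents leaving = 0; resistances in Ω):
  Node 1: (V_1 - 9)/13000 + (V_1 - V_2)/3 + (V_1 - V_4)/6200 = 0
  Node 2: (V_2 - V_1)/3 + (V_2 - 0)/8.2 + (V_2 - V_4)/470 = 0
  Node 4: (V_4 - V_1)/6200 + (V_4 - V_2)/470 + (V_4 - 0)/68 = 0
Collecting terms (coefficients in siemens):
  0.3336·V_1 - 0.3333·V_2 - 0.0001613·V_4 = 0.0006923
  0.4574·V_2 - 0.3333·V_1 - 0.002128·V_4 = 0
  0.01699·V_4 - 0.0001613·V_1 - 0.002128·V_2 = 0
Solving these 3 simultaneous equations (Gaussian elimination) gives:
  V_1 = 0.007651 V, V_2 = 0.005579 V, V_4 = 0.0007711 V
Part 1:
  Read off the nodal solution: V_1 = 0.007651 V
Part 2:
  I_R4 = (V_1 - V_4)/R4 = (0.007651 - 0.0007711)/6200 = 0.00000111 A
  Magnitude: I_R4 = 0.00000111 A
Part 3:
  I_R2 = (V_1 - V_2)/R2 = (0.007651 - 0.005579)/3 = 0.0006906 A
  P_R2 = I_R2² × R2 = (0.0006906)² × 3 = 0.000001431 W
Part 4:
  Power in each resistor, P = (ΔV)²/R:
    P_R1 = (9 - 0.007651)²/13000 = 0.00622 W
    P_R2 = (0.007651 - 0.005579)²/3 = 0.000001431 W
    P_R3 = (0.005579 - 0)²/8.2 = 0.000003796 W
    P_R4 = (0.007651 - 0.0007711)²/6200 = 0.000000007634 W
    P_R5 = (0.005579 - 0.0007711)²/470 = 0.00000004919 W
    P_R6 = (0 - 0.0007711)²/68 = 0.000000008744 W
  P_total = P_R1 + P_R2 + P_R3 + P_R4 + P_R5 + P_R6 = 0.006225 W

Final answers:
1. V_1 = 0.007651 V
2. I_R4 = 1.11e-06 A
3. P_R2 = 1.431e-06 W
4. P_total = 0.006225 W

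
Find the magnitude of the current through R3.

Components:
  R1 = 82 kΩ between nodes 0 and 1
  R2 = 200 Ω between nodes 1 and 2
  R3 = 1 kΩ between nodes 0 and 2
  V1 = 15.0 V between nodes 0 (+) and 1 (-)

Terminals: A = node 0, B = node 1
Nodal analysis, taking node 1 as the 0 V reference.
Source V1 fixes V_0 = 15 V.
KCL at each unknown node (sum of currents leaving = 0; resistances in Ω):
  Node 2: (V_2 - 0)/200 + (V_2 - 15)/1000 = 0
Collecting terms: 0.006 × V_2 = 0.015  =>  V_2 = 2.5 V
I_R3 = (V_0 - V_2)/R3 = (15 - 2.5)/1000 = 0.0125 A
|I_R3| = 0.0125 A

Final answer: |I_R3| = 0.0125 A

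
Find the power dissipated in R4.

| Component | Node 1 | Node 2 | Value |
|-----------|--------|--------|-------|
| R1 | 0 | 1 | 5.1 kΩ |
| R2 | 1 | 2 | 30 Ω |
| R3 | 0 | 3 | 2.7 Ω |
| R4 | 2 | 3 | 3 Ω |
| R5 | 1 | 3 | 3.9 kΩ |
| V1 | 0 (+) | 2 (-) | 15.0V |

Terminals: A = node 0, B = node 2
Nodal analysis, taking node 2 as the 0 V reference.
Source V1 fixes V_0 = 15 V.
KCL at each unknown node (sum of currents leaving = 0; resistances in Ω):
  Node 1: (V_1 - 15)/5100 + (V_1 - 0)/30 + (V_1 - V_3)/3900 = 0
  Node 3: (V_3 - 15)/2.7 + (V_3 - 0)/3 + (V_3 - V_1)/3900 = 0
Collecting terms (coefficients in siemens):
  0.03379·V_1 - 0.0002564·V_3 = 0.002941
  0.704·V_3 - 0.0002564·V_1 = 5.556
Determinant D = (0.03379)(0.704) - (-0.0002564)(-0.0002564) = 0.02378
V_1 = [(0.002941)(0.704) - (-0.0002564)(5.556)]/D = 0.1469 V
V_3 = [(0.03379)(5.556) - (0.002941)(-0.0002564)]/D = 7.892 V
I_R4 = (V_2 - V_3)/R4 = (0 - 7.892)/3 = -2.631 A
P_R4 = I_R4² × R4 = (-2.631)² × 3 = 20.76 W

Final answer: 20.76 W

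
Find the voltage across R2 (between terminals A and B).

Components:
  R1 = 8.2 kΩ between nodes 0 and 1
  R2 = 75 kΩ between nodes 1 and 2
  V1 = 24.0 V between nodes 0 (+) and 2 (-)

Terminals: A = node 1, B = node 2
R1 and R2 are in series across V1 (node 0 → node 1 → node 2), and the output A–B is taken across R2, so this is a voltage divider.
Series current: I = V1/(R1 + R2) = 24/(8200 + 75000) = 24/83200 = 0.0002885 A
V_R2 = I × R2 = V1 × R2/(R1 + R2) = 24 × 75000/83200 = 21.63 V

Final answer: 21.63 V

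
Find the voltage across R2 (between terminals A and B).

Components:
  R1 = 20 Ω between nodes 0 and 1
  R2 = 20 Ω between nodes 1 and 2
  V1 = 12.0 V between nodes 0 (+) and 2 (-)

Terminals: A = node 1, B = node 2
R1 and R2 are in series across V1 (node 0 → node 1 → node 2), and the output A–B is taken across R2, so this is a voltage divider.
Series current: I = V1/(R1 + R2) = 12/(20 + 20) = 12/40 = 0.3 A
V_R2 = I × R2 = V1 × R2/(R1 + R2) = 12 × 20/40 = 6 V

Final answer: 6 V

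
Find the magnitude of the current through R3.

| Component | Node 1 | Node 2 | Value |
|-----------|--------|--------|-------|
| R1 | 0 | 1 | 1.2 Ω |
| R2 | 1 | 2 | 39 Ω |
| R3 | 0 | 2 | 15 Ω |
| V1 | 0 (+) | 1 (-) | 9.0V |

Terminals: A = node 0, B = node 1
Nodal analysis, taking node 1 as the 0 V reference.
Source V1 fixes V_0 = 9 V.
KCL at each unknown node (sum of currents leaving = 0; resistances in Ω):
  Node 2: (V_2 - 0)/39 + (V_2 - 9)/15 = 0
Collecting terms: 0.09231 × V_2 = 0.6  =>  V_2 = 6.5 V
I_R3 = (V_0 - V_2)/R3 = (9 - 6.5)/15 = 0.1667 A
|I_R3| = 0.1667 A

Final answer: |I_R3| = 0.1667 A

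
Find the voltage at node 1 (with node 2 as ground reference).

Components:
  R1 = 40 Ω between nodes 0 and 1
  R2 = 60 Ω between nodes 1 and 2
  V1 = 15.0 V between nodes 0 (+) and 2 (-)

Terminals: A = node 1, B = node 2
Nodal analysis, taking node 2 as the 0 V reference.
Source V1 fixes V_0 = 15 V.
KCL at each unknown node (sum of currents leaving = 0; resistances in Ω):
  Node 1: (V_1 - 15)/40 + (V_1 - 0)/60 = 0
Collecting terms: 0.04167 × V_1 = 0.375  =>  V_1 = 9 V
The requested potential is V_1 = 9 V.

Final answer: V_1 = 9 V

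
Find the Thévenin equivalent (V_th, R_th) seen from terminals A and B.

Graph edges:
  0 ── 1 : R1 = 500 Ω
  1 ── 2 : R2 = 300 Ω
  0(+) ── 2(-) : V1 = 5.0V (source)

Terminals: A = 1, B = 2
Step 1 — V_th is the open-circuit voltage V_A - V_B (nothing connected across the terminals).
Nodal analysis, taking node 2 as the 0 V reference.
Source V1 fixes V_0 = 5 V.
KCL at each unknown node (sum of currents leaving = 0; resistances in Ω):
  Node 1: (V_1 - 5)/500 + (V_1 - 0)/300 = 0
Collecting terms: 0.005333 × V_1 = 0.01  =>  V_1 = 1.875 V
V_th = V_1 - V_2 = 1.875 - 0 = 1.875 V
Step 2 — R_th: zero the source — replace V1 by a short circuit (node 2 merges into node 0) — and find the resistance seen between A (node 1) and B (node 0).
Reduce the network between node 1 (A) and node 0 (B) by series/parallel combination:
  Rp1 = R1 ‖ R2 (parallel, both between nodes 0 and 1) = 1/(1/500 + 1/300) = 187.5 Ω
R_th = 187.5 Ω

Final answer: V_th = 1.875 V, R_th = 187.5 Ω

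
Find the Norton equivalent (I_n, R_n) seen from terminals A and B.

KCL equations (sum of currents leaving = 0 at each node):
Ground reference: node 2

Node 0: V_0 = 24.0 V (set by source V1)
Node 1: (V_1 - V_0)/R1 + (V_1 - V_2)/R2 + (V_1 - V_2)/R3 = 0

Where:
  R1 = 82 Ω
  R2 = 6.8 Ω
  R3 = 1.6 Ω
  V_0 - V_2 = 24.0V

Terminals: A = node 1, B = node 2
Find the Thévenin equivalent first; then I_n = V_th/R_th and R_n = R_th.
Step 1 — V_th is the open-circuit voltage V_A - V_B (nothing connected across the terminals).
Nodal analysis, taking node 2 as the 0 V reference.
Source V1 fixes V_0 = 24 V.
KCL at each unknown node (sum of currents leaving = 0; resistances in Ω):
  Node 1: (V_1 - 24)/82 + (V_1 - 0)/6.8 + (V_1 - 0)/1.6 = 0
Collecting terms: 0.7843 × V_1 = 0.2927  =>  V_1 = 0.3732 V
V_th = V_1 - V_2 = 0.3732 - 0 = 0.3732 V
Step 2 — R_th: zero the source — replace V1 by a short circuit (node 2 merges into node 0) — and find the resistance seen between A (node 1) and B (node 0).
Reduce the network between node 1 (A) and node 0 (B) by series/parallel combination:
  Rp1 = R1 ‖ R2 ‖ R3 (parallel, all between nodes 0 and 1) = 1/(1/82 + 1/6.8 + 1/1.6) = 1.275 Ω
R_th = 1.275 Ω
I_n = V_th/R_th = 0.3732/1.275 = 0.2927 A, and R_n = R_th = 1.275 Ω

Final answer: I_n = 0.2927 A, R_n = 1.275 Ω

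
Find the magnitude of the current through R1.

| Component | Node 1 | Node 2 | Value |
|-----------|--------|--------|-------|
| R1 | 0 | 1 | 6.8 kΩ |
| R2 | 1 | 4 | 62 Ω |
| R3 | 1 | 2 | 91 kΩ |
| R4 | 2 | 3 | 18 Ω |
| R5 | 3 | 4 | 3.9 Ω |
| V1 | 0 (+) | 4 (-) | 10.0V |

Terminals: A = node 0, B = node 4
Nodal analysis, taking node 4 as the 0 V reference.
Source V1 fixes V_0 = 10 V.
KCL at each unknown node (sum of currents leaving = 0; resistances in Ω):
  Node 1: (V_1 - 10)/6800 + (V_1 - 0)/62 + (V_1 - V_2)/91000 = 0
  Node 2: (V_2 - V_1)/91000 + (V_2 - V_3)/18 = 0
  Node 3: (V_3 - V_2)/18 + (V_3 - 0)/3.9 = 0
Collecting terms (coefficients in siemens):
  0.01629·V_1 - 0.00001099·V_2 = 0.001471
  0.05557·V_2 - 0.00001099·V_1 - 0.05556·V_3 = 0
  0.312·V_3 - 0.05556·V_2 = 0
Solving these 3 simultaneous equations (Gaussian elimination) gives:
  V_1 = 0.09029 V, V_2 = 0.00002172 V, V_3 = 0.000003869 V
I_R1 = (V_0 - V_1)/R1 = (10 - 0.09029)/6800 = 0.001457 A
|I_R1| = 0.001457 A

Final answer: |I_R1| = 0.001457 A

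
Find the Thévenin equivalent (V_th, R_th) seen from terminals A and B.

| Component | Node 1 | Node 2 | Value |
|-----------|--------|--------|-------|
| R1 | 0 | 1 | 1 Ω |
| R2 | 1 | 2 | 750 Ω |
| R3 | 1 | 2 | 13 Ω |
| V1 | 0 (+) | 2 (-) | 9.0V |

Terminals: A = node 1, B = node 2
Step 1 — V_th is the open-circuit voltage V_A - V_B (nothing connected across the terminals).
Nodal analysis, taking node 2 as the 0 V reference.
Source V1 fixes V_0 = 9 V.
KCL at each unknown node (sum of currents leaving = 0; resistances in Ω):
  Node 1: (V_1 - 9)/1 + (V_1 - 0)/750 + (V_1 - 0)/13 = 0
Collecting terms: 1.078 × V_1 = 9  =>  V_1 = 8.347 V
V_th = V_1 - V_2 = 8.347 - 0 = 8.347 V
Step 2 — R_th: zero the source — replace V1 by a short circuit (node 2 merges into node 0) — and find the resistance seen between A (node 1) and B (node 0).
Reduce the network between node 1 (A) and node 0 (B) by series/parallel combination:
  Rp1 = R1 ‖ R2 ‖ R3 (parallel, all between nodes 0 and 1) = 1/(1/1 + 1/750 + 1/13) = 0.9274 Ω
R_th = 0.9274 Ω

Final answer: V_th = 8.347 V, R_th = 0.9274 Ω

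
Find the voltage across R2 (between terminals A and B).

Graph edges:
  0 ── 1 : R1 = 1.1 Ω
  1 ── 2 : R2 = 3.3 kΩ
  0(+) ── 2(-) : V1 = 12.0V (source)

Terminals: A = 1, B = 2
R1 and R2 are in series across V1 (node 0 → node 1 → node 2), and the output A–B is taken across R2, so this is a voltage divider.
Series current: I = V1/(R1 + R2) = 12/(1.1 + 3300) = 12/3301 = 0.003635 A
V_R2 = I × R2 = V1 × R2/(R1 + R2) = 12 × 3300/3301 = 12 V

Final answer: 12 V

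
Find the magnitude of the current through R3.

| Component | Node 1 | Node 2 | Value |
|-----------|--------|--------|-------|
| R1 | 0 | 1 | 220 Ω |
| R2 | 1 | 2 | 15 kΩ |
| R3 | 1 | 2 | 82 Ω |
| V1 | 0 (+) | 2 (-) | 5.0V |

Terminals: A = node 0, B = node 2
Nodal analysis, taking node 2 as the 0 V reference.
Source V1 fixes V_0 = 5 V.
KCL at each unknown node (sum of currents leaving = 0; resistances in Ω):
  Node 1: (V_1 - 5)/220 + (V_1 - 0)/15000 + (V_1 - 0)/82 = 0
Collecting terms: 0.01681 × V_1 = 0.02273  =>  V_1 = 1.352 V
I_R3 = (V_1 - V_2)/R3 = (1.352 - 0)/82 = 0.01649 A
|I_R3| = 0.01649 A

Final answer: |I_R3| = 0.01649 A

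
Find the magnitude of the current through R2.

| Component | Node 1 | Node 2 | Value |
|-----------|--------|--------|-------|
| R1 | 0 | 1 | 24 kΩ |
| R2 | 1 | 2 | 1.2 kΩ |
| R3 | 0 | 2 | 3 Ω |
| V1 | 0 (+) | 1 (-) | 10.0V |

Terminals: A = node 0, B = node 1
Nodal analysis, taking node 1 as the 0 V reference.
Source V1 fixes V_0 = 10 V.
KCL at each unknown node (sum of currents leaving = 0; resistances in Ω):
  Node 2: (V_2 - 0)/1200 + (V_2 - 10)/3 = 0
Collecting terms: 0.3342 × V_2 = 3.333  =>  V_2 = 9.975 V
I_R2 = (V_1 - V_2)/R2 = (0 - 9.975)/1200 = -0.008313 A
|I_R2| = 0.008313 A

Final answer: |I_R2| = 0.008313 A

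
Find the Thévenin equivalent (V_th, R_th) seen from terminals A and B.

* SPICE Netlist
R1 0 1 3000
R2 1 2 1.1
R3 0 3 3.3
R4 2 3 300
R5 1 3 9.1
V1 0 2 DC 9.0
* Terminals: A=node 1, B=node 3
Step 1 — V_th is the open-circuit voltage V_A - V_B (nothing connected across the terminals).
Nodal analysis, taking node 2 as the 0 V reference.
Source V1 fixes V_0 = 9 V.
KCL at each unknown node (sum of currents leaving = 0; resistances in Ω):
  Node 1: (V_1 - 9)/3000 + (V_1 - 0)/1.1 + (V_1 - V_3)/9.1 = 0
  Node 3: (V_3 - 9)/3.3 + (V_3 - 0)/300 + (V_3 - V_1)/9.1 = 0
Collecting terms (coefficients in siemens):
  1.019·V_1 - 0.1099·V_3 = 0.003
  0.4163·V_3 - 0.1099·V_1 = 2.727
Determinant D = (1.019)(0.4163) - (-0.1099)(-0.1099) = 0.4122
V_1 = [(0.003)(0.4163) - (-0.1099)(2.727)]/D = 0.7301 V
V_3 = [(1.019)(2.727) - (0.003)(-0.1099)]/D = 6.745 V
V_th = V_1 - V_3 = 0.7301 - 6.745 = -6.015 V
Step 2 — R_th: zero the source — replace V1 by a short circuit (node 2 merges into node 0) — and find the resistance seen between A (node 1) and B (node 3).
Reduce the network between node 1 (A) and node 3 (B) by series/parallel combination:
  Rp1 = R1 ‖ R2 (parallel, both between nodes 0 and 1) = 1/(1/3000 + 1/1.1) = 1.1 Ω
  Rp2 = R3 ‖ R4 (parallel, both between nodes 0 and 3) = 1/(1/3.3 + 1/300) = 3.264 Ω
  Rs1 = Rp1 + Rp2 (series, joined only at node 0) = 1.1 + 3.264 = 4.364 Ω
  Rp3 = R5 ‖ Rs1 (parallel, both between nodes 1 and 3) = 1/(1/9.1 + 1/4.364) = 2.949 Ω
R_th = 2.949 Ω

Final answer: V_th = -6.015 V, R_th = 2.949 Ω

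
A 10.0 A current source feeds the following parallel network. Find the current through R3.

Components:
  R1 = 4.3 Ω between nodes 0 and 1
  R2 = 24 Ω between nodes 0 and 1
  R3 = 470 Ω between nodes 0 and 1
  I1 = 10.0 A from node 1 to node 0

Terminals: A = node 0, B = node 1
All resistors sit directly between nodes 0 and 1, so they are in parallel and share one voltage V; the full source current 10 A splits among them.
1/R_par = 1/4.3 + 1/24 + 1/470 = 0.2764 S  =>  R_par = 3.619 Ω
V = I × R_par = 10 × 3.619 = 36.19 V
I_R3 = V/R3 = 36.19/470 = 0.07699 A

Final answer: 0.07699 A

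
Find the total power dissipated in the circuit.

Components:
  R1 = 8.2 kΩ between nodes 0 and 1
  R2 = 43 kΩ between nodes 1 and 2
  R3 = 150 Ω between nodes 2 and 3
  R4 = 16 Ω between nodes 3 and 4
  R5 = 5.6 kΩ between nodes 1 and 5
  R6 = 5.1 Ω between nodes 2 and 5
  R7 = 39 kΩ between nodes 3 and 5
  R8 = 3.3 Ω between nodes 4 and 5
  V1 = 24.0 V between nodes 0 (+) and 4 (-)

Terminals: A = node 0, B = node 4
Nodal analysis, taking node 4 as the 0 V reference.
Source V1 fixes V_0 = 24 V.
KCL at each unknown node (sum of currents leaving = 0; resistances in Ω):
  Node 1: (V_1 - 24)/8200 + (V_1 - V_2)/43000 + (V_1 - V_5)/5600 = 0
  Node 2: (V_2 - V_1)/43000 + (V_2 - V_3)/150 + (V_2 - V_5)/5.1 = 0
  Node 3: (V_3 - V_2)/150 + (V_3 - 0)/16 + (V_3 - V_5)/39000 = 0
  Node 5: (V_5 - V_1)/5600 + (V_5 - V_2)/5.1 + (V_5 - V_3)/39000 + (V_5 - 0)/3.3 = 0
Collecting terms (coefficients in siemens):
  0.0003238·V_1 - 0.00002326·V_2 - 0.0001786·V_5 = 0.002927
  0.2028·V_2 - 0.00002326·V_1 - 0.006667·V_3 - 0.1961·V_5 = 0
  0.06919·V_3 - 0.006667·V_2 - 0.00002564·V_5 = 0
  0.4993·V_5 - 0.0001786·V_1 - 0.1961·V_2 - 0.00002564·V_3 = 0
Solving these 4 simultaneous equations (Gaussian elimination) gives:
  V_1 = 9.043 V, V_2 = 0.006749 V, V_3 = 0.0006525 V, V_5 = 0.005885 V
Power in each resistor, P = (ΔV)²/R:
  P_R1 = (24 - 9.043)²/8200 = 0.02728 W
  P_R2 = (9.043 - 0.006749)²/43000 = 0.001899 W
  P_R3 = (0.006749 - 0.0006525)²/150 = 0.0000002478 W
  P_R4 = (0.0006525 - 0)²/16 = 0.00000002661 W
  P_R5 = (9.043 - 0.005885)²/5600 = 0.01458 W
  P_R6 = (0.006749 - 0.005885)²/5.1 = 0.0000001465 W
  P_R7 = (0.0006525 - 0.005885)²/39000 = 0.0000000007019 W
  P_R8 = (0 - 0.005885)²/3.3 = 0.00001049 W
P_total = P_R1 + P_R2 + P_R3 + P_R4 + P_R5 + P_R6 + P_R7 + P_R8 = 0.04378 W

Final answer: 0.04378 W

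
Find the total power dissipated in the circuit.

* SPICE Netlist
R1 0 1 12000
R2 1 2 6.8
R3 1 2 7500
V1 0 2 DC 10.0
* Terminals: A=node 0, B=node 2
Nodal analysis, taking node 2 as the 0 V reference.
Source V1 fixes V_0 = 10 V.
KCL at each unknown node (sum of currents leaving = 0; resistances in Ω):
  Node 1: (V_1 - 10)/12000 + (V_1 - 0)/6.8 + (V_1 - 0)/7500 = 0
Collecting terms: 0.1473 × V_1 = 0.0008333  =>  V_1 = 0.005658 V
Power in each resistor, P = (ΔV)²/R:
  P_R1 = (10 - 0.005658)²/12000 = 0.008324 W
  P_R2 = (0.005658 - 0)²/6.8 = 0.000004708 W
  P_R3 = (0.005658 - 0)²/7500 = 0.000000004269 W
P_total = P_R1 + P_R2 + P_R3 = 0.008329 W

Final answer: 0.008329 W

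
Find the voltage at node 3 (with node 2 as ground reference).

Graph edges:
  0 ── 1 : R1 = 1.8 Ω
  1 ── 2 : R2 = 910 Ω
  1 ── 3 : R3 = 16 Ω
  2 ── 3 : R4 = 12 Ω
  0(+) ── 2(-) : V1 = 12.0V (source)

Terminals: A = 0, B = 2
Nodal analysis, taking node 2 as the 0 V reference.
Source V1 fixes V_0 = 12 V.
KCL at each unknown node (sum of currents leaving = 0; resistances in Ω):
  Node 1: (V_1 - 12)/1.8 + (V_1 - 0)/910 + (V_1 - V_3)/16 = 0
  Node 3: (V_3 - V_1)/16 + (V_3 - 0)/12 = 0
Collecting terms (coefficients in siemens):
  0.6192·V_1 - 0.0625·V_3 = 6.667
  0.1458·V_3 - 0.0625·V_1 = 0
Determinant D = (0.6192)(0.1458) - (-0.0625)(-0.0625) = 0.08639
V_1 = [(6.667)(0.1458) - (-0.0625)(0)]/D = 11.25 V
V_3 = [(0.6192)(0) - (6.667)(-0.0625)]/D = 4.823 V
The requested potential is V_3 = 4.823 V.

Final answer: V_3 = 4.823 V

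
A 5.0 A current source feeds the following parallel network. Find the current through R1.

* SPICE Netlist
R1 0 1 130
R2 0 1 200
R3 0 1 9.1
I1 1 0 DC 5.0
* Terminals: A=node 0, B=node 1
All resistors sit directly between nodes 0 and 1, so they are in parallel and share one voltage V; the full source current 5 A splits among them.
1/R_par = 1/130 + 1/200 + 1/9.1 = 0.1226 S  =>  R_par = 8.158 Ω
V = I × R_par = 5 × 8.158 = 40.79 V
I_R1 = V/R1 = 40.79/130 = 0.3138 A

Final answer: 0.3138 A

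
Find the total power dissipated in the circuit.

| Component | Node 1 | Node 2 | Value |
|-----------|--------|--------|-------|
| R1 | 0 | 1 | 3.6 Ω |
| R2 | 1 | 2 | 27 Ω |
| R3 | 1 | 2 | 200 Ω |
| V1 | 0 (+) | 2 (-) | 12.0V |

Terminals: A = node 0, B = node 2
Nodal analysis, taking node 2 as the 0 V reference.
Source V1 fixes V_0 = 12 V.
KCL at each unknown node (sum of currents leaving = 0; resistances in Ω):
  Node 1: (V_1 - 12)/3.6 + (V_1 - 0)/27 + (V_1 - 0)/200 = 0
Collecting terms: 0.3198 × V_1 = 3.333  =>  V_1 = 10.42 V
Power in each resistor, P = (ΔV)²/R:
  P_R1 = (12 - 10.42)²/3.6 = 0.6911 W
  P_R2 = (10.42 - 0)²/27 = 4.023 W
  P_R3 = (10.42 - 0)²/200 = 0.5432 W
P_total = P_R1 + P_R2 + P_R3 = 5.258 W

Final answer: 5.258 W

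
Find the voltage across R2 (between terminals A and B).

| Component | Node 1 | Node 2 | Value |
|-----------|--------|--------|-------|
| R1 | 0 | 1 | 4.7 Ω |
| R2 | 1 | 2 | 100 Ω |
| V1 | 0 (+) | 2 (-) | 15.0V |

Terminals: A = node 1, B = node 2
R1 and R2 are in series across V1 (node 0 → node 1 → node 2), and the output A–B is taken across R2, so this is a voltage divider.
Series current: I = V1/(R1 + R2) = 15/(4.7 + 100) = 15/104.7 = 0.1433 A
V_R2 = I × R2 = V1 × R2/(R1 + R2) = 15 × 100/104.7 = 14.33 V

Final answer: 14.33 V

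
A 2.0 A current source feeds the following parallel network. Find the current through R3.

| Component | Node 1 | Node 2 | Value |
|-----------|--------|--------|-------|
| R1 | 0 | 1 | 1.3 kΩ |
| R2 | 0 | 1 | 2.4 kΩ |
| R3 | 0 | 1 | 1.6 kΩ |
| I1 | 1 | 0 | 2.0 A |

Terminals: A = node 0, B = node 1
All resistors sit directly between nodes 0 and 1, so they are in parallel and share one voltage V; the full source current 2 A splits among them.
1/R_par = 1/1300 + 1/2400 + 1/1600 = 0.001811 S  =>  R_par = 552.2 Ω
V = I × R_par = 2 × 552.2 = 1104 V
I_R3 = V/R3 = 1104/1600 = 0.6903 A

Final answer: 0.6903 A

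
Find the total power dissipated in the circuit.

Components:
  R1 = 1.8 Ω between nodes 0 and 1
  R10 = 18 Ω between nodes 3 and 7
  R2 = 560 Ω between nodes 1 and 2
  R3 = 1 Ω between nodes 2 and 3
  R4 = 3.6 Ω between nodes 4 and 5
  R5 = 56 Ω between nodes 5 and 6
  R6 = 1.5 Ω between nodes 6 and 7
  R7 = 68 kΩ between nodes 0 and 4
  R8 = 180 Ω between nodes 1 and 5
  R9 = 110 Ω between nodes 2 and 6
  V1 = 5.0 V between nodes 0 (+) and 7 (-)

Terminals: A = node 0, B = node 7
Nodal analysis, taking node 7 as the 0 V reference.
Source V1 fixes V_0 = 5 V.
KCL at each unknown node (sum of currents leaving = 0; resistances in Ω):
  Node 1: (V_1 - 5)/1.8 + (V_1 - V_2)/560 + (V_1 - V_5)/180 = 0
  Node 2: (V_2 - V_1)/560 + (V_2 - V_3)/1 + (V_2 - V_6)/110 = 0
  Node 3: (V_3 - V_2)/1 + (V_3 - 0)/18 = 0
  Node 4: (V_4 - V_5)/3.6 + (V_4 - 5)/68000 = 0
  Node 5: (V_5 - V_4)/3.6 + (V_5 - V_6)/56 + (V_5 - V_1)/180 = 0
  Node 6: (V_6 - V_5)/56 + (V_6 - 0)/1.5 + (V_6 - V_2)/110 = 0
Collecting terms (coefficients in siemens):
  0.5629·V_1 - 0.001786·V_2 - 0.005556·V_5 = 2.778
  1.011·V_2 - 0.001786·V_1 - 1·V_3 - 0.009091·V_6 = 0
  1.056·V_3 - 1·V_2 = 0
  0.2778·V_4 - 0.2778·V_5 = 0.00007353
  0.3012·V_5 - 0.005556·V_1 - 0.2778·V_4 - 0.01786·V_6 = 0
  0.6936·V_6 - 0.009091·V_2 - 0.01786·V_5 = 0
Solving these 6 simultaneous equations (Gaussian elimination) gives:
  V_1 = 4.947 V, V_2 = 0.1438 V, V_3 = 0.1362 V, V_4 = 1.202 V
  V_5 = 1.201 V, V_6 = 0.03281 V
Power in each resistor, P = (ΔV)²/R:
  P_R1 = (5 - 4.947)²/1.8 = 0.001555 W
  P_R2 = (4.947 - 0.1438)²/560 = 0.0412 W
  P_R3 = (0.1438 - 0.1362)²/1 = 0.00005728 W
  P_R4 = (1.202 - 1.201)²/3.6 = 0.00000001123 W
  P_R5 = (1.201 - 0.03281)²/56 = 0.02438 W
  P_R6 = (0.03281 - 0)²/1.5 = 0.0007178 W
  P_R7 = (5 - 1.202)²/68000 = 0.0002122 W
  P_R8 = (4.947 - 1.201)²/180 = 0.07795 W
  P_R9 = (0.1438 - 0.03281)²/110 = 0.000112 W
  P_R10 = (0.1362 - 0)²/18 = 0.001031 W
P_total = P_R1 + P_R2 + P_R3 + P_R4 + P_R5 + P_R6 + P_R7 + P_R8 + P_R9 + P_R10 = 0.1472 W

Final answer: 0.1472 W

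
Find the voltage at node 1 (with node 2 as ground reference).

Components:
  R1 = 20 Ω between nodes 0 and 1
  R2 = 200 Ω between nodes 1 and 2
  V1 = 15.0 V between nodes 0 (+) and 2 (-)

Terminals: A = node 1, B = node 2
Nodal analysis, taking node 2 as the 0 V reference.
Source V1 fixes V_0 = 15 V.
KCL at each unknown node (sum of currents leaving = 0; resistances in Ω):
  Node 1: (V_1 - 15)/20 + (V_1 - 0)/200 = 0
Collecting terms: 0.055 × V_1 = 0.75  =>  V_1 = 13.64 V
The requested potential is V_1 = 13.64 V.

Final answer: V_1 = 13.64 V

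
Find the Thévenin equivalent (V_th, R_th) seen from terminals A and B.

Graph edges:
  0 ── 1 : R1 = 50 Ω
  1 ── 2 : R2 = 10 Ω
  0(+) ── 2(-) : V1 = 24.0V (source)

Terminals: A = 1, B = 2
Step 1 — V_th is the open-circuit voltage V_A - V_B (nothing connected across the terminals).
Nodal analysis, taking node 2 as the 0 V reference.
Source V1 fixes V_0 = 24 V.
KCL at each unknown node (sum of currents leaving = 0; resistances in Ω):
  Node 1: (V_1 - 24)/50 + (V_1 - 0)/10 = 0
Collecting terms: 0.12 × V_1 = 0.48  =>  V_1 = 4 V
V_th = V_1 - V_2 = 4 - 0 = 4 V
Step 2 — R_th: zero the source — replace V1 by a short circuit (node 2 merges into node 0) — and find the resistance seen between A (node 1) and B (node 0).
Reduce the network between node 1 (A) and node 0 (B) by series/parallel combination:
  Rp1 = R1 ‖ R2 (parallel, both between nodes 0 and 1) = 1/(1/50 + 1/10) = 8.333 Ω
R_th = 8.333 Ω

Final answer: V_th = 4 V, R_th = 8.333 Ω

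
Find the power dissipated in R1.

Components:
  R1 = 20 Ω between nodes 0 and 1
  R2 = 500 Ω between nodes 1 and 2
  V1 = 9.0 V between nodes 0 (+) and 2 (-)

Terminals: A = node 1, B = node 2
Nodal analysis, taking node 2 as the 0 V reference.
Source V1 fixes V_0 = 9 V.
KCL at each unknown node (sum of currents leaving = 0; resistances in Ω):
  Node 1: (V_1 - 9)/20 + (V_1 - 0)/500 = 0
Collecting terms: 0.052 × V_1 = 0.45  =>  V_1 = 8.654 V
I_R1 = (V_0 - V_1)/R1 = (9 - 8.654)/20 = 0.01731 A
P_R1 = I_R1² × R1 = (0.01731)² × 20 = 0.005991 W

Final answer: 0.005991 W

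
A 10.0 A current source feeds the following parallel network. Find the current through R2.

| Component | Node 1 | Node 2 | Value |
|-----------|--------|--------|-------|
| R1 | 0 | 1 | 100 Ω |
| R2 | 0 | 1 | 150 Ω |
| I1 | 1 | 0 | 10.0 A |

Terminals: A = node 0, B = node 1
All resistors sit directly between nodes 0 and 1, so they are in parallel and share one voltage V; the full source current 10 A splits among them.
1/R_par = 1/100 + 1/150 = 0.01667 S  =>  R_par = 60 Ω
V = I × R_par = 10 × 60 = 600 V
I_R2 = V/R2 = 600/150 = 4 A

Final answer: 4 A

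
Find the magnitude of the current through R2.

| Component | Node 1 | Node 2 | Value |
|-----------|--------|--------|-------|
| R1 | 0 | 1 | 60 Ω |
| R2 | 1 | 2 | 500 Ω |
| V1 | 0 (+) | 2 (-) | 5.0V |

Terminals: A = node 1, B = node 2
Nodal analysis, taking node 2 as the 0 V reference.
Source V1 fixes V_0 = 5 V.
KCL at each unknown node (sum of currents leaving = 0; resistances in Ω):
  Node 1: (V_1 - 5)/60 + (V_1 - 0)/500 = 0
Collecting terms: 0.01867 × V_1 = 0.08333  =>  V_1 = 4.464 V
I_R2 = (V_1 - V_2)/R2 = (4.464 - 0)/500 = 0.008929 A
|I_R2| = 0.008929 A

Final answer: |I_R2| = 0.008929 A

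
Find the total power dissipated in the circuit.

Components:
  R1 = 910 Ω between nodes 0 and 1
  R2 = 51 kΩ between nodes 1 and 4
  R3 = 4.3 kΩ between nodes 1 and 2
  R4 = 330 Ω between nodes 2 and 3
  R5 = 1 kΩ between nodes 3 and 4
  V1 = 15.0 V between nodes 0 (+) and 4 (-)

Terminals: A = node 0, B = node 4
Nodal analysis, taking node 4 as the 0 V reference.
Source V1 fixes V_0 = 15 V.
KCL at each unknown node (sum of currents leaving = 0; resistances in Ω):
  Node 1: (V_1 - 15)/910 + (V_1 - 0)/51000 + (V_1 - V_2)/4300 = 0
  Node 2: (V_2 - V_1)/4300 + (V_2 - V_3)/330 = 0
  Node 3: (V_3 - V_2)/330 + (V_3 - 0)/1000 = 0
Collecting terms (coefficients in siemens):
  0.001351·V_1 - 0.0002326·V_2 = 0.01648
  0.003263·V_2 - 0.0002326·V_1 - 0.00303·V_3 = 0
  0.00403·V_3 - 0.00303·V_2 = 0
Solving these 3 simultaneous equations (Gaussian elimination) gives:
  V_1 = 12.72 V, V_2 = 3.004 V, V_3 = 2.259 V
Power in each resistor, P = (ΔV)²/R:
  P_R1 = (15 - 12.72)²/910 = 0.005725 W
  P_R2 = (12.72 - 0)²/51000 = 0.003171 W
  P_R3 = (12.72 - 3.004)²/4300 = 0.02194 W
  P_R4 = (3.004 - 2.259)²/330 = 0.001684 W
  P_R5 = (2.259 - 0)²/1000 = 0.005103 W
P_total = P_R1 + P_R2 + P_R3 + P_R4 + P_R5 = 0.03762 W

Final answer: 0.03762 W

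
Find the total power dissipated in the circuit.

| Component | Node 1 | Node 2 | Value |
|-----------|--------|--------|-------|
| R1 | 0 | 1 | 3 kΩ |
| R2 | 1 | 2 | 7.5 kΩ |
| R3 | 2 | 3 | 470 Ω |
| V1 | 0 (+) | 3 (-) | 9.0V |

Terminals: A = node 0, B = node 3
Nodal analysis, taking node 3 as the 0 V reference.
Source V1 fixes V_0 = 9 V.
KCL at each unknown node (sum of currents leaving = 0; resistances in Ω):
  Node 1: (V_1 - 9)/3000 + (V_1 - V_2)/7500 = 0
  Node 2: (V_2 - V_1)/7500 + (V_2 - 0)/470 = 0
Collecting terms (coefficients in siemens):
  0.0004667·V_1 - 0.0001333·V_2 = 0.003
  0.002261·V_2 - 0.0001333·V_1 = 0
Determinant D = (0.0004667)(0.002261) - (-0.0001333)(-0.0001333) = 0.000001037
V_1 = [(0.003)(0.002261) - (-0.0001333)(0)]/D = 6.539 V
V_2 = [(0.0004667)(0) - (0.003)(-0.0001333)]/D = 0.3856 V
Power in each resistor, P = (ΔV)²/R:
  P_R1 = (9 - 6.539)²/3000 = 0.002019 W
  P_R2 = (6.539 - 0.3856)²/7500 = 0.005048 W
  P_R3 = (0.3856 - 0)²/470 = 0.0003164 W
P_total = P_R1 + P_R2 + P_R3 = 0.007384 W

Final answer: 0.007384 W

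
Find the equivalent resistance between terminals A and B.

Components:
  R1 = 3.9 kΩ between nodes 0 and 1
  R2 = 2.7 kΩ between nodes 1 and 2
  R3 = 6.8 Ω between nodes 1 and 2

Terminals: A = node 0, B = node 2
Reduce the network between node 0 (A) and node 2 (B) by series/parallel combination:
  Rp1 = R2 ‖ R3 (parallel, both between nodes 1 and 2) = 1/(1/2700 + 1/6.8) = 6.783 Ω
  Rs1 = R1 + Rp1 (series, joined only at node 1) = 3900 + 6.783 = 3907 Ω
R_eq = 3.907 kΩ

Final answer: 3.907 kΩ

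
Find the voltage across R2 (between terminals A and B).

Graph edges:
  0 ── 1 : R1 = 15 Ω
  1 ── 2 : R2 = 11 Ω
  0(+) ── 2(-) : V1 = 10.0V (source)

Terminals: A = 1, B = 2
R1 and R2 are in series across V1 (node 0 → node 1 → node 2), and the output A–B is taken across R2, so this is a voltage divider.
Series current: I = V1/(R1 + R2) = 10/(15 + 11) = 10/26 = 0.3846 A
V_R2 = I × R2 = V1 × R2/(R1 + R2) = 10 × 11/26 = 4.231 V

Final answer: 4.231 V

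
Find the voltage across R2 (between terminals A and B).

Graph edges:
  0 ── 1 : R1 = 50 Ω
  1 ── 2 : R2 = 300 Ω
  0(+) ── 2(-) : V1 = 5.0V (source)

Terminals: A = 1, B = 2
R1 and R2 are in series across V1 (node 0 → node 1 → node 2), and the output A–B is taken across R2, so this is a voltage divider.
Series current: I = V1/(R1 + R2) = 5/(50 + 300) = 5/350 = 0.01429 A
V_R2 = I × R2 = V1 × R2/(R1 + R2) = 5 × 300/350 = 4.286 V

Final answer: 4.286 V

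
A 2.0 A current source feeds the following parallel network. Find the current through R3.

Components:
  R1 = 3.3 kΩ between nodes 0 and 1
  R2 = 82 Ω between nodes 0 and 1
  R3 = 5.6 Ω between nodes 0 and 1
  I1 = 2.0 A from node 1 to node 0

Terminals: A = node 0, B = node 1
All resistors sit directly between nodes 0 and 1, so they are in parallel and share one voltage V; the full source current 2 A splits among them.
1/R_par = 1/3300 + 1/82 + 1/5.6 = 0.1911 S  =>  R_par = 5.234 Ω
V = I × R_par = 2 × 5.234 = 10.47 V
I_R3 = V/R3 = 10.47/5.6 = 1.869 A

Final answer: 1.869 A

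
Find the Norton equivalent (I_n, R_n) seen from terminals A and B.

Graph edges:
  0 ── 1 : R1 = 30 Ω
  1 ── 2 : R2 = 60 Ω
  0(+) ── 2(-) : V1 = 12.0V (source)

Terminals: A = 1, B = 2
Find the Thévenin equivalent first; then I_n = V_th/R_th and R_n = R_th.
Step 1 — V_th is the open-circuit voltage V_A - V_B (nothing connected across the terminals).
Nodal analysis, taking node 2 as the 0 V reference.
Source V1 fixes V_0 = 12 V.
KCL at each unknown node (sum of currents leaving = 0; resistances in Ω):
  Node 1: (V_1 - 12)/30 + (V_1 - 0)/60 = 0
Collecting terms: 0.05 × V_1 = 0.4  =>  V_1 = 8 V
V_th = V_1 - V_2 = 8 - 0 = 8 V
Step 2 — R_th: zero the source — replace V1 by a short circuit (node 2 merges into node 0) — and find the resistance seen between A (node 1) and B (node 0).
Reduce the network between node 1 (A) and node 0 (B) by series/parallel combination:
  Rp1 = R1 ‖ R2 (parallel, both between nodes 0 and 1) = 1/(1/30 + 1/60) = 20 Ω
R_th = 20 Ω
I_n = V_th/R_th = 8/20 = 0.4 A, and R_n = R_th = 20 Ω

Final answer: I_n = 0.4 A, R_n = 20 Ω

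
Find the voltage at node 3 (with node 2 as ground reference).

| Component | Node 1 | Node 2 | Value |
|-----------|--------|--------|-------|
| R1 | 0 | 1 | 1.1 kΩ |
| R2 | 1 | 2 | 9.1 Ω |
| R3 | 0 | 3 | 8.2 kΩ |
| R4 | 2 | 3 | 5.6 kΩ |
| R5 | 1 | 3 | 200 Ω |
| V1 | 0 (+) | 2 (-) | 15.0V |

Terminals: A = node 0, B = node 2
Nodal analysis, taking node 2 as the 0 V reference.
Source V1 fixes V_0 = 15 V.
KCL at each unknown node (sum of currents leaving = 0; resistances in Ω):
  Node 1: (V_1 - 15)/1100 + (V_1 - 0)/9.1 + (V_1 - V_3)/200 = 0
  Node 3: (V_3 - 15)/8200 + (V_3 - 0)/5600 + (V_3 - V_1)/200 = 0
Collecting terms (coefficients in siemens):
  0.1158·V_1 - 0.005·V_3 = 0.01364
  0.005301·V_3 - 0.005·V_1 = 0.001829
Determinant D = (0.1158)(0.005301) - (-0.005)(-0.005) = 0.0005888
V_1 = [(0.01364)(0.005301) - (-0.005)(0.001829)]/D = 0.1383 V
V_3 = [(0.1158)(0.001829) - (0.01364)(-0.005)]/D = 0.4756 V
The requested potential is V_3 = 0.4756 V.

Final answer: V_3 = 0.4756 V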